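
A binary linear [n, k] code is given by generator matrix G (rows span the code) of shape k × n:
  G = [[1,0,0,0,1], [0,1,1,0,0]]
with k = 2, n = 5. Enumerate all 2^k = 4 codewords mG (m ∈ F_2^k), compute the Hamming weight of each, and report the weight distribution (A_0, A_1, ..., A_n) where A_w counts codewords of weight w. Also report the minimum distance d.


Weight distribution: A_0 = 1, A_2 = 2, A_4 = 1. Minimum distance d = 2.

Enumerate all 2^2 = 4 messages m ∈ F_2^2.
For each, compute codeword c = mG in F_2^5, then tally its weight.
  m = 00 → c = 00000, weight = 0.
  m = 10 → c = 10001, weight = 2.
  m = 01 → c = 01100, weight = 2.
  m = 11 → c = 11101, weight = 4.
Tally weights:
  weight 0: 1 codewords.
  weight 2: 2 codewords.
  weight 4: 1 codewords.
Minimum distance d = smallest w > 0 with A_w > 0 = 2.
Sanity: Σ A_w = 4 = 2^2 = 4 ✓.


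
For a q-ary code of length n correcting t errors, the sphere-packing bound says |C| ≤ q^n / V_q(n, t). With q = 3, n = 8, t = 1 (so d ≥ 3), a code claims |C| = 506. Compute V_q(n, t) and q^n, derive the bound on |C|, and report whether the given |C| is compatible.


V_q(n, t) = 17, q^n = 6561, Hamming bound = 385, |C| = 506 > bound (violated).

Step 1: Compute V_q(n, t) = Σ_{j=0}^1 C(n, j) (q−1)^j.
  j = 0: C(8,0)·(2)^0 = 1·1 = 1.
  j = 1: C(8,1)·(2)^1 = 8·2 = 16.
  V_q(n, t) = 1 + 16 = 17.
Step 2: q^n = 3^8 = 6561.
Step 3: Hamming bound ⌊q^n / V_q(n,t)⌋ = ⌊6561/17⌋ = 385.
Step 4: Compare |C| = 506 to 385: violated.
The claimed |C| lies above the Hamming bound, so no 3-ary code of length 8 with d ≥ 3 can have 506 codewords.


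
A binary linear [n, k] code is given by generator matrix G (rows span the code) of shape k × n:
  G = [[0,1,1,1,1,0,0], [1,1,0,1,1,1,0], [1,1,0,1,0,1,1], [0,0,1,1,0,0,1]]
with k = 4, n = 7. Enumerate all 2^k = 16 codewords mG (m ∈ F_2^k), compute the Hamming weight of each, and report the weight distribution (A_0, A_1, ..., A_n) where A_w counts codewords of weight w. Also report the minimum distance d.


Weight distribution: A_0 = 1, A_1 = 1, A_2 = 1, A_3 = 4, A_4 = 5, A_5 = 3, A_6 = 1. Minimum distance d = 1.

Enumerate all 2^4 = 16 messages m ∈ F_2^4.
For each, compute codeword c = mG in F_2^7, then tally its weight.
  m = 0000 → c = 0000000, weight = 0.
  m = 1000 → c = 0111100, weight = 4.
  m = 0100 → c = 1101110, weight = 5.
  m = 1100 → c = 1010010, weight = 3.
  m = 0010 → c = 1101011, weight = 5.
  m = 1010 → c = 1010111, weight = 5.
  m = 0110 → c = 0000101, weight = 2.
  m = 1110 → c = 0111001, weight = 4.
  m = 0001 → c = 0011001, weight = 3.
  m = 1001 → c = 0100101, weight = 3.
  m = 0101 → c = 1110111, weight = 6.
  m = 1101 → c = 1001011, weight = 4.
  m = 0011 → c = 1110010, weight = 4.
  m = 1011 → c = 1001110, weight = 4.
  m = 0111 → c = 0011100, weight = 3.
  m = 1111 → c = 0100000, weight = 1.
Tally weights:
  weight 0: 1 codewords.
  weight 1: 1 codewords.
  weight 2: 1 codewords.
  weight 3: 4 codewords.
  weight 4: 5 codewords.
  weight 5: 3 codewords.
  weight 6: 1 codewords.
Minimum distance d = smallest w > 0 with A_w > 0 = 1.
Sanity: Σ A_w = 16 = 2^4 = 16 ✓.


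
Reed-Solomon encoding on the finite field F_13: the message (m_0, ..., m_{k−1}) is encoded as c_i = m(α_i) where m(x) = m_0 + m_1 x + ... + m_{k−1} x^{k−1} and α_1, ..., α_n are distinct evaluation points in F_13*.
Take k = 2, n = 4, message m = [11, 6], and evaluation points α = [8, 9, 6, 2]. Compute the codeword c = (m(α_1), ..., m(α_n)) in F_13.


c = [7, 0, 8, 10]

Message polynomial: m(x) = 11 + 6·x (mod 13).
For each evaluation point α_i, compute m(α_i) mod 13:
  α_1 = 8: Horner steps 6 → 7, so m(8) = 7.
  α_2 = 9: Horner steps 6 → 0, so m(9) = 0.
  α_3 = 6: Horner steps 6 → 8, so m(6) = 8.
  α_4 = 2: Horner steps 6 → 10, so m(2) = 10.
Codeword c = [7, 0, 8, 10] ∈ F_13^4.


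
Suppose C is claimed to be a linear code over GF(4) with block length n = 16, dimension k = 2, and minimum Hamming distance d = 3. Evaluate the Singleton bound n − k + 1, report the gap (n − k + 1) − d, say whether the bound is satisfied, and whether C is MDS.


Singleton RHS = n − k + 1 = 15, slack = 12, bound satisfied, not MDS.

Singleton bound: d ≤ n − k + 1.
Here n = 16, k = 2, so n − k + 1 = 15.
Given d = 3, check d ≤ 15: YES.
Slack = (n − k + 1) − d = 12.
The code is NOT MDS (slack = 12 > 0).
Description: the claimed parameters are [16, 2, 3]_4; such a code would be non-MDS.


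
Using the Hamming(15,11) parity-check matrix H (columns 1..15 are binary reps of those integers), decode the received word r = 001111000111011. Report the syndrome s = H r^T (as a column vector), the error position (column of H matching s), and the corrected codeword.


s = (1, 0, 0, 0)^T, error position = 8, corrected codeword c = 001111010111011

Compute s = H r^T mod 2 one row at a time:
  s_1 = 0 + 0 + 1 + 1 + 1 + 0 + 1 + 1 = 5 ≡ 1 (mod 2).
  s_2 = 1 + 1 + 1 + 0 + 1 + 0 + 1 + 1 = 6 ≡ 0 (mod 2).
  s_3 = 0 + 1 + 1 + 0 + 1 + 1 + 1 + 1 = 6 ≡ 0 (mod 2).
  s_4 = 0 + 1 + 1 + 0 + 0 + 1 + 0 + 1 = 4 ≡ 0 (mod 2).
s = (1, 0, 0, 0)^T — this equals column 8 of H (binary 1000), so error is at position 8.
Correct: flip bit 8 of r = 001111000111011 to get c = 001111010111011.


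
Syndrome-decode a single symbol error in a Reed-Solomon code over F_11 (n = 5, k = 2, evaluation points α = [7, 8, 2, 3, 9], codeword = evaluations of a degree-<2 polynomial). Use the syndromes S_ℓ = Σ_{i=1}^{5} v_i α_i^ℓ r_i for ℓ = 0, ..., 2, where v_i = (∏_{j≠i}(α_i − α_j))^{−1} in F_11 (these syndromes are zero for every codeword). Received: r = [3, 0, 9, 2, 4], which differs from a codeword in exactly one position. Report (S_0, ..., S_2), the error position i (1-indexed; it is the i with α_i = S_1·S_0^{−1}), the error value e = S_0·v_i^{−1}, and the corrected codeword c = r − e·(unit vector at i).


S = (1, 7, 5), error at position 1, error magnitude e = 7, c = [7, 0, 9, 2, 4].

Step 1: column multipliers v_i = (∏_{j≠i}(α_i − α_j))^{−1} mod 11.
  i = 1 (α = 7): (7−8)(7−2)(7−3)(7−9) = (−1)·5·4·(−2) = 40 ≡ 7, so v_1 = 7^{−1} = 8 (mod 11).
  i = 2 (α = 8): (8−7)(8−2)(8−3)(8−9) = 1·6·5·(−1) = −30 ≡ 3, so v_2 = 3^{−1} = 4 (mod 11).
  i = 3 (α = 2): (2−7)(2−8)(2−3)(2−9) = (−5)·(−6)·(−1)·(−7) = 210 ≡ 1, so v_3 = 1^{−1} = 1 (mod 11).
  i = 4 (α = 3): (3−7)(3−8)(3−2)(3−9) = (−4)·(−5)·1·(−6) = −120 ≡ 1, so v_4 = 1^{−1} = 1 (mod 11).
  i = 5 (α = 9): (9−7)(9−8)(9−2)(9−3) = 2·1·7·6 = 84 ≡ 7, so v_5 = 7^{−1} = 8 (mod 11).
  v = [8, 4, 1, 1, 8].
Step 2: syndromes of r = [3, 0, 9, 2, 4] (all sums mod 11).
  S_0 = Σ v_i r_i = 8·3 + 4·0 + 1·9 + 1·2 + 8·4 = 67 ≡ 1.
  S_1 = Σ v_i α_i r_i = 8·7·3 + 4·8·0 + 1·2·9 + 1·3·2 + 8·9·4 = 480 ≡ 7.
  α_i^2 mod 11 = [5, 9, 4, 9, 4].
  S_2 = Σ v_i α_i^2 r_i = 8·5·3 + 4·9·0 + 1·4·9 + 1·9·2 + 8·4·4 = 302 ≡ 5.
  S = (1, 7, 5) ≠ 0, so r is not a codeword (an error is present).
Step 3: locate the error. For a single error e at position i, S_ℓ = v_i·e·α_i^ℓ, so α_err = S_1/S_0.
  S_0^{−1} = 1^{−1} = 1 (mod 11), so α_err = 7·1 = 7 ≡ 7 = α_1. Error position i = 1.
  Consistency check: S_2/S_1 = 5·8 = 40 ≡ 7 = α_err ✓ (single-error assumption holds).
Step 4: error magnitude e = S_0/v_1 = S_0·∏_{j≠1}(α_1 − α_j) = 1·7 = 7 ≡ 7 (mod 11).
Step 5: correct position 1: c_1 = r_1 − e = 3 − 7 ≡ 7 (mod 11). Hence c = [7, 0, 9, 2, 4].
  Check: interpolating c through the α_i gives m(x) = 1 + 4·x (degree < 2) with m(α_i) = c_i for every i, so c is indeed a codeword.


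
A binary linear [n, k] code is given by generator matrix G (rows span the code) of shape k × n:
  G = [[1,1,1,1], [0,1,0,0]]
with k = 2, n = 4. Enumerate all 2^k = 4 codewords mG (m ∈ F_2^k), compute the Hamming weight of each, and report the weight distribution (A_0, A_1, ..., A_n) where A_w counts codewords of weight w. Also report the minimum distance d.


Weight distribution: A_0 = 1, A_1 = 1, A_3 = 1, A_4 = 1. Minimum distance d = 1.

Enumerate all 2^2 = 4 messages m ∈ F_2^2.
For each, compute codeword c = mG in F_2^4, then tally its weight.
  m = 00 → c = 0000, weight = 0.
  m = 10 → c = 1111, weight = 4.
  m = 01 → c = 0100, weight = 1.
  m = 11 → c = 1011, weight = 3.
Tally weights:
  weight 0: 1 codewords.
  weight 1: 1 codewords.
  weight 3: 1 codewords.
  weight 4: 1 codewords.
Minimum distance d = smallest w > 0 with A_w > 0 = 1.
Sanity: Σ A_w = 4 = 2^2 = 4 ✓.


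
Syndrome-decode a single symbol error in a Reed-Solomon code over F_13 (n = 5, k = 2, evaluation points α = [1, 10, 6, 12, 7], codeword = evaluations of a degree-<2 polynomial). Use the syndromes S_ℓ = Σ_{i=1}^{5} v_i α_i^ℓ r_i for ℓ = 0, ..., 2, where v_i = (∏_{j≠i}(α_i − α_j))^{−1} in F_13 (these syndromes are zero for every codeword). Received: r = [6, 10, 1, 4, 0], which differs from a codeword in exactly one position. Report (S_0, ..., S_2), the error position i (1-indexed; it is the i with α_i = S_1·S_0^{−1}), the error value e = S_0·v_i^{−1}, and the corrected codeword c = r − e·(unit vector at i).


S = (10, 3, 10), error at position 4, error magnitude e = 9, c = [6, 10, 1, 8, 0].

Step 1: column multipliers v_i = (∏_{j≠i}(α_i − α_j))^{−1} mod 13.
  i = 1 (α = 1): (1−10)(1−6)(1−12)(1−7) = (−9)·(−5)·(−11)·(−6) = 2970 ≡ 6, so v_1 = 6^{−1} = 11 (mod 13).
  i = 2 (α = 10): (10−1)(10−6)(10−12)(10−7) = 9·4·(−2)·3 = −216 ≡ 5, so v_2 = 5^{−1} = 8 (mod 13).
  i = 3 (α = 6): (6−1)(6−10)(6−12)(6−7) = 5·(−4)·(−6)·(−1) = −120 ≡ 10, so v_3 = 10^{−1} = 4 (mod 13).
  i = 4 (α = 12): (12−1)(12−10)(12−6)(12−7) = 11·2·6·5 = 660 ≡ 10, so v_4 = 10^{−1} = 4 (mod 13).
  i = 5 (α = 7): (7−1)(7−10)(7−6)(7−12) = 6·(−3)·1·(−5) = 90 ≡ 12, so v_5 = 12^{−1} = 12 (mod 13).
  v = [11, 8, 4, 4, 12].
Step 2: syndromes of r = [6, 10, 1, 4, 0] (all sums mod 13).
  S_0 = Σ v_i r_i = 11·6 + 8·10 + 4·1 + 4·4 + 12·0 = 166 ≡ 10.
  S_1 = Σ v_i α_i r_i = 11·1·6 + 8·10·10 + 4·6·1 + 4·12·4 + 12·7·0 = 1082 ≡ 3.
  α_i^2 mod 13 = [1, 9, 10, 1, 10].
  S_2 = Σ v_i α_i^2 r_i = 11·1·6 + 8·9·10 + 4·10·1 + 4·1·4 + 12·10·0 = 842 ≡ 10.
  S = (10, 3, 10) ≠ 0, so r is not a codeword (an error is present).
Step 3: locate the error. For a single error e at position i, S_ℓ = v_i·e·α_i^ℓ, so α_err = S_1/S_0.
  S_0^{−1} = 10^{−1} = 4 (mod 13), so α_err = 3·4 = 12 ≡ 12 = α_4. Error position i = 4.
  Consistency check: S_2/S_1 = 10·9 = 90 ≡ 12 = α_err ✓ (single-error assumption holds).
Step 4: error magnitude e = S_0/v_4 = S_0·∏_{j≠4}(α_4 − α_j) = 10·10 = 100 ≡ 9 (mod 13).
Step 5: correct position 4: c_4 = r_4 − e = 4 − 9 ≡ 8 (mod 13). Hence c = [6, 10, 1, 8, 0].
  Check: interpolating c through the α_i gives m(x) = 7 + 12·x (degree < 2) with m(α_i) = c_i for every i, so c is indeed a codeword.


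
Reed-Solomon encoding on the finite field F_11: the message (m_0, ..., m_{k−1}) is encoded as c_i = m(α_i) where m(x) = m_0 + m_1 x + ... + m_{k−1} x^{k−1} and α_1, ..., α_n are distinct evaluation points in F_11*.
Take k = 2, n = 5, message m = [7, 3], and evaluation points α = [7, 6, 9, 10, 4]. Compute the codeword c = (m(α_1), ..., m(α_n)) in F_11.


c = [6, 3, 1, 4, 8]

Message polynomial: m(x) = 7 + 3·x (mod 11).
For each evaluation point α_i, compute m(α_i) mod 11:
  α_1 = 7: Horner steps 3 → 6, so m(7) = 6.
  α_2 = 6: Horner steps 3 → 3, so m(6) = 3.
  α_3 = 9: Horner steps 3 → 1, so m(9) = 1.
  α_4 = 10: Horner steps 3 → 4, so m(10) = 4.
  α_5 = 4: Horner steps 3 → 8, so m(4) = 8.
Codeword c = [6, 3, 1, 4, 8] ∈ F_11^5.


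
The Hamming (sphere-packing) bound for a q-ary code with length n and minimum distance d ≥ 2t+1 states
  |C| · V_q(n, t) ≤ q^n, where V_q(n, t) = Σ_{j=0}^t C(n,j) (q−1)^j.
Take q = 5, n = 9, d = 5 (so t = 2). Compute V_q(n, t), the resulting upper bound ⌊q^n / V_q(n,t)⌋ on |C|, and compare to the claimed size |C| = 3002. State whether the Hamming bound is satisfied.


V_q(n, t) = 613, q^n = 1953125, Hamming bound = 3186, |C| = 3002 ≤ bound (satisfied).

Step 1: Compute V_q(n, t) = Σ_{j=0}^2 C(n, j) (q−1)^j.
  j = 0: C(9,0)·(4)^0 = 1·1 = 1.
  j = 1: C(9,1)·(4)^1 = 9·4 = 36.
  j = 2: C(9,2)·(4)^2 = 36·16 = 576.
  V_q(n, t) = 1 + 36 + 576 = 613.
Step 2: q^n = 5^9 = 1953125.
Step 3: Hamming bound ⌊q^n / V_q(n,t)⌋ = ⌊1953125/613⌋ = 3186.
Step 4: Compare |C| = 3002 to 3186: satisfied.
The claimed |C| lies below the Hamming bound.


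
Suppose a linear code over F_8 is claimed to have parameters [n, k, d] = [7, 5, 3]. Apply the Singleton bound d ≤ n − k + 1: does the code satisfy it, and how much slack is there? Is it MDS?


Singleton RHS = n − k + 1 = 3, slack = 0, bound satisfied, MDS.

Singleton bound: d ≤ n − k + 1.
Here n = 7, k = 5, so n − k + 1 = 3.
Given d = 3, check d ≤ 3: YES.
Slack = (n − k + 1) − d = 0.
The code is MDS (slack = 0).
Description: the claimed parameters are [7, 5, 3]_8; such a code would be MDS (meets Singleton bound).


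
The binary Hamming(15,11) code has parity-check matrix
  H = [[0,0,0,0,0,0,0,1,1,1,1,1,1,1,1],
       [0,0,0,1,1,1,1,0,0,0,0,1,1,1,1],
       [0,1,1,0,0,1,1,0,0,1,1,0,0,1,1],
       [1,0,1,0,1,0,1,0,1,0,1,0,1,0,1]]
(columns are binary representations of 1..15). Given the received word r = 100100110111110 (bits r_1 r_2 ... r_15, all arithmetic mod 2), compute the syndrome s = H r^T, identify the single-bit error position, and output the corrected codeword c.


s = (0, 1, 0, 0)^T, error position = 4, corrected codeword c = 100000110111110

Compute s = H r^T mod 2 one row at a time:
  s_1 = 1 + 0 + 1 + 1 + 1 + 1 + 1 + 0 = 6 ≡ 0 (mod 2).
  s_2 = 1 + 0 + 0 + 1 + 1 + 1 + 1 + 0 = 5 ≡ 1 (mod 2).
  s_3 = 0 + 0 + 0 + 1 + 1 + 1 + 1 + 0 = 4 ≡ 0 (mod 2).
  s_4 = 1 + 0 + 0 + 1 + 0 + 1 + 1 + 0 = 4 ≡ 0 (mod 2).
s = (0, 1, 0, 0)^T — this equals column 4 of H (binary 0100), so error is at position 4.
Correct: flip bit 4 of r = 100100110111110 to get c = 100000110111110.


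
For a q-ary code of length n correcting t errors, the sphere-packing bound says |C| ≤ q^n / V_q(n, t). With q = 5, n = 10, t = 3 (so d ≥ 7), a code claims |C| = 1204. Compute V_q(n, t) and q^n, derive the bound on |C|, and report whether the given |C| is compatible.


V_q(n, t) = 8441, q^n = 9765625, Hamming bound = 1156, |C| = 1204 > bound (violated).

Step 1: Compute V_q(n, t) = Σ_{j=0}^3 C(n, j) (q−1)^j.
  j = 0: C(10,0)·(4)^0 = 1·1 = 1.
  j = 1: C(10,1)·(4)^1 = 10·4 = 40.
  j = 2: C(10,2)·(4)^2 = 45·16 = 720.
  j = 3: C(10,3)·(4)^3 = 120·64 = 7680.
  V_q(n, t) = 1 + 40 + 720 + 7680 = 8441.
Step 2: q^n = 5^10 = 9765625.
Step 3: Hamming bound ⌊q^n / V_q(n,t)⌋ = ⌊9765625/8441⌋ = 1156.
Step 4: Compare |C| = 1204 to 1156: violated.
The claimed |C| lies above the Hamming bound, so no 5-ary code of length 10 with d ≥ 7 can have 1204 codewords.


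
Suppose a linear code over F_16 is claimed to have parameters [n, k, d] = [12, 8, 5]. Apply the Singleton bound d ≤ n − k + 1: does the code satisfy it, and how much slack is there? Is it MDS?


Singleton RHS = n − k + 1 = 5, slack = 0, bound satisfied, MDS.

Singleton bound: d ≤ n − k + 1.
Here n = 12, k = 8, so n − k + 1 = 5.
Given d = 5, check d ≤ 5: YES.
Slack = (n − k + 1) − d = 0.
The code is MDS (slack = 0).
Description: the claimed parameters are [12, 8, 5]_16; such a code would be MDS (meets Singleton bound).


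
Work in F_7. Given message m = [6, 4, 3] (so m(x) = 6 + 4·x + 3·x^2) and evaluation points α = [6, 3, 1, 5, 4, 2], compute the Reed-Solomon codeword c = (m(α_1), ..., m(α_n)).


c = [5, 3, 6, 3, 0, 5]

Message polynomial: m(x) = 6 + 4·x + 3·x^2 (mod 7).
For each evaluation point α_i, compute m(α_i) mod 7:
  α_1 = 6: Horner steps 3 → 1 → 5, so m(6) = 5.
  α_2 = 3: Horner steps 3 → 6 → 3, so m(3) = 3.
  α_3 = 1: Horner steps 3 → 0 → 6, so m(1) = 6.
  α_4 = 5: Horner steps 3 → 5 → 3, so m(5) = 3.
  α_5 = 4: Horner steps 3 → 2 → 0, so m(4) = 0.
  α_6 = 2: Horner steps 3 → 3 → 5, so m(2) = 5.
Codeword c = [5, 3, 6, 3, 0, 5] ∈ F_7^6.


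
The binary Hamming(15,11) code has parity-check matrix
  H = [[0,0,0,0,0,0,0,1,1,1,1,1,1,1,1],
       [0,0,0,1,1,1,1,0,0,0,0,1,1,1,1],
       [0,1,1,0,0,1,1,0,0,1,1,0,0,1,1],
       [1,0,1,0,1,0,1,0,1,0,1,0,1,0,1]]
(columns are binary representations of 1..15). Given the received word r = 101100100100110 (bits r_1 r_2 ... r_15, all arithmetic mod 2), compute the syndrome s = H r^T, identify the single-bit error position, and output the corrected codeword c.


s = (1, 0, 0, 0)^T, error position = 8, corrected codeword c = 101100110100110

Compute s = H r^T mod 2 one row at a time:
  s_1 = 0 + 0 + 1 + 0 + 0 + 1 + 1 + 0 = 3 ≡ 1 (mod 2).
  s_2 = 1 + 0 + 0 + 1 + 0 + 1 + 1 + 0 = 4 ≡ 0 (mod 2).
  s_3 = 0 + 1 + 0 + 1 + 1 + 0 + 1 + 0 = 4 ≡ 0 (mod 2).
  s_4 = 1 + 1 + 0 + 1 + 0 + 0 + 1 + 0 = 4 ≡ 0 (mod 2).
s = (1, 0, 0, 0)^T — this equals column 8 of H (binary 1000), so error is at position 8.
Correct: flip bit 8 of r = 101100100100110 to get c = 101100110100110.


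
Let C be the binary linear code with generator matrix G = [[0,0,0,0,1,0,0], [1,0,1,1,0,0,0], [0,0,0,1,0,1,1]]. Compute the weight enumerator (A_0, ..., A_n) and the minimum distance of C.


Weight distribution: A_0 = 1, A_1 = 1, A_3 = 2, A_4 = 3, A_5 = 1. Minimum distance d = 1.

Enumerate all 2^3 = 8 messages m ∈ F_2^3.
For each, compute codeword c = mG in F_2^7, then tally its weight.
  m = 000 → c = 0000000, weight = 0.
  m = 100 → c = 0000100, weight = 1.
  m = 010 → c = 1011000, weight = 3.
  m = 110 → c = 1011100, weight = 4.
  m = 001 → c = 0001011, weight = 3.
  m = 101 → c = 0001111, weight = 4.
  m = 011 → c = 1010011, weight = 4.
  m = 111 → c = 1010111, weight = 5.
Tally weights:
  weight 0: 1 codewords.
  weight 1: 1 codewords.
  weight 3: 2 codewords.
  weight 4: 3 codewords.
  weight 5: 1 codewords.
Minimum distance d = smallest w > 0 with A_w > 0 = 1.
Sanity: Σ A_w = 8 = 2^3 = 8 ✓.


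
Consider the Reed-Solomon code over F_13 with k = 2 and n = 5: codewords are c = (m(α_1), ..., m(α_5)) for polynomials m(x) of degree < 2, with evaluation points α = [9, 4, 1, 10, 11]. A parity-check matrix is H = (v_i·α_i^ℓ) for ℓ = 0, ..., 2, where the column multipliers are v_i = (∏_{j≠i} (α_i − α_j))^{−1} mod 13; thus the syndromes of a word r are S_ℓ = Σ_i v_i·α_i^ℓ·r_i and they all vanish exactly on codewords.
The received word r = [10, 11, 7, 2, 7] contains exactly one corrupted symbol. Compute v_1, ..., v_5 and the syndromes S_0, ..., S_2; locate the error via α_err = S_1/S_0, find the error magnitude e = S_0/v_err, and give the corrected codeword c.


S = (12, 12, 12), error at position 3, error magnitude e = 11, c = [10, 11, 9, 2, 7].

Step 1: column multipliers v_i = (∏_{j≠i}(α_i − α_j))^{−1} mod 13.
  i = 1 (α = 9): (9−4)(9−1)(9−10)(9−11) = 5·8·(−1)·(−2) = 80 ≡ 2, so v_1 = 2^{−1} = 7 (mod 13).
  i = 2 (α = 4): (4−9)(4−1)(4−10)(4−11) = (−5)·3·(−6)·(−7) = −630 ≡ 7, so v_2 = 7^{−1} = 2 (mod 13).
  i = 3 (α = 1): (1−9)(1−4)(1−10)(1−11) = (−8)·(−3)·(−9)·(−10) = 2160 ≡ 2, so v_3 = 2^{−1} = 7 (mod 13).
  i = 4 (α = 10): (10−9)(10−4)(10−1)(10−11) = 1·6·9·(−1) = −54 ≡ 11, so v_4 = 11^{−1} = 6 (mod 13).
  i = 5 (α = 11): (11−9)(11−4)(11−1)(11−10) = 2·7·10·1 = 140 ≡ 10, so v_5 = 10^{−1} = 4 (mod 13).
  v = [7, 2, 7, 6, 4].
Step 2: syndromes of r = [10, 11, 7, 2, 7] (all sums mod 13).
  S_0 = Σ v_i r_i = 7·10 + 2·11 + 7·7 + 6·2 + 4·7 = 181 ≡ 12.
  S_1 = Σ v_i α_i r_i = 7·9·10 + 2·4·11 + 7·1·7 + 6·10·2 + 4·11·7 = 1195 ≡ 12.
  α_i^2 mod 13 = [3, 3, 1, 9, 4].
  S_2 = Σ v_i α_i^2 r_i = 7·3·10 + 2·3·11 + 7·1·7 + 6·9·2 + 4·4·7 = 545 ≡ 12.
  S = (12, 12, 12) ≠ 0, so r is not a codeword (an error is present).
Step 3: locate the error. For a single error e at position i, S_ℓ = v_i·e·α_i^ℓ, so α_err = S_1/S_0.
  S_0^{−1} = 12^{−1} = 12 (mod 13), so α_err = 12·12 = 144 ≡ 1 = α_3. Error position i = 3.
  Consistency check: S_2/S_1 = 12·12 = 144 ≡ 1 = α_err ✓ (single-error assumption holds).
Step 4: error magnitude e = S_0/v_3 = S_0·∏_{j≠3}(α_3 − α_j) = 12·2 = 24 ≡ 11 (mod 13).
Step 5: correct position 3: c_3 = r_3 − e = 7 − 11 ≡ 9 (mod 13). Hence c = [10, 11, 9, 2, 7].
  Check: interpolating c through the α_i gives m(x) = 4 + 5·x (degree < 2) with m(α_i) = c_i for every i, so c is indeed a codeword.


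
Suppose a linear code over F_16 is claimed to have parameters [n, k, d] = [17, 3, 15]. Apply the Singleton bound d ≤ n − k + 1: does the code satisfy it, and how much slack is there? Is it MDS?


Singleton RHS = n − k + 1 = 15, slack = 0, bound satisfied, MDS.

Singleton bound: d ≤ n − k + 1.
Here n = 17, k = 3, so n − k + 1 = 15.
Given d = 15, check d ≤ 15: YES.
Slack = (n − k + 1) − d = 0.
The code is MDS (slack = 0).
Description: the claimed parameters are [17, 3, 15]_16; such a code would be MDS (meets Singleton bound).


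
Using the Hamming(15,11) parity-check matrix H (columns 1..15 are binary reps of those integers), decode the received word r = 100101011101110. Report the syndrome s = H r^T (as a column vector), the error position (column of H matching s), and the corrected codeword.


s = (0, 1, 1, 1)^T, error position = 7, corrected codeword c = 100101111101110

Compute s = H r^T mod 2 one row at a time:
  s_1 = 1 + 1 + 1 + 0 + 1 + 1 + 1 + 0 = 6 ≡ 0 (mod 2).
  s_2 = 1 + 0 + 1 + 0 + 1 + 1 + 1 + 0 = 5 ≡ 1 (mod 2).
  s_3 = 0 + 0 + 1 + 0 + 1 + 0 + 1 + 0 = 3 ≡ 1 (mod 2).
  s_4 = 1 + 0 + 0 + 0 + 1 + 0 + 1 + 0 = 3 ≡ 1 (mod 2).
s = (0, 1, 1, 1)^T — this equals column 7 of H (binary 0111), so error is at position 7.
Correct: flip bit 7 of r = 100101011101110 to get c = 100101111101110.


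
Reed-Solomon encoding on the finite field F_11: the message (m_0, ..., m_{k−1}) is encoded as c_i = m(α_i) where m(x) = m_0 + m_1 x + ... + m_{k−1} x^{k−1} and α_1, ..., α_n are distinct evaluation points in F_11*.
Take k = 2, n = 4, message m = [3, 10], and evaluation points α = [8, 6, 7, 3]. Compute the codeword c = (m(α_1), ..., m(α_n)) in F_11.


c = [6, 8, 7, 0]

Message polynomial: m(x) = 3 + 10·x (mod 11).
For each evaluation point α_i, compute m(α_i) mod 11:
  α_1 = 8: Horner steps 10 → 6, so m(8) = 6.
  α_2 = 6: Horner steps 10 → 8, so m(6) = 8.
  α_3 = 7: Horner steps 10 → 7, so m(7) = 7.
  α_4 = 3: Horner steps 10 → 0, so m(3) = 0.
Codeword c = [6, 8, 7, 0] ∈ F_11^4.


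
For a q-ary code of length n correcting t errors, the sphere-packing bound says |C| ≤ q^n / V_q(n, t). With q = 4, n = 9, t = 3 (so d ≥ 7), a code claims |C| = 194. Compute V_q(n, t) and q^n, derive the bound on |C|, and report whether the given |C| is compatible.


V_q(n, t) = 2620, q^n = 262144, Hamming bound = 100, |C| = 194 > bound (violated).

Step 1: Compute V_q(n, t) = Σ_{j=0}^3 C(n, j) (q−1)^j.
  j = 0: C(9,0)·(3)^0 = 1·1 = 1.
  j = 1: C(9,1)·(3)^1 = 9·3 = 27.
  j = 2: C(9,2)·(3)^2 = 36·9 = 324.
  j = 3: C(9,3)·(3)^3 = 84·27 = 2268.
  V_q(n, t) = 1 + 27 + 324 + 2268 = 2620.
Step 2: q^n = 4^9 = 262144.
Step 3: Hamming bound ⌊q^n / V_q(n,t)⌋ = ⌊262144/2620⌋ = 100.
Step 4: Compare |C| = 194 to 100: violated.
The claimed |C| lies above the Hamming bound, so no 4-ary code of length 9 with d ≥ 7 can have 194 codewords.


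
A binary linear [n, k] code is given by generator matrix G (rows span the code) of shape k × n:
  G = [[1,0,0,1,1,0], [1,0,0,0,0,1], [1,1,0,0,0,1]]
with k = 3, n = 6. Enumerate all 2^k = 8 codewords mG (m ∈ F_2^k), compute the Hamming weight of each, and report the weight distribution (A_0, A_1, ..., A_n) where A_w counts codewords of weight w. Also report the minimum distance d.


Weight distribution: A_0 = 1, A_1 = 1, A_2 = 1, A_3 = 3, A_4 = 2. Minimum distance d = 1.

Enumerate all 2^3 = 8 messages m ∈ F_2^3.
For each, compute codeword c = mG in F_2^6, then tally its weight.
  m = 000 → c = 000000, weight = 0.
  m = 100 → c = 100110, weight = 3.
  m = 010 → c = 100001, weight = 2.
  m = 110 → c = 000111, weight = 3.
  m = 001 → c = 110001, weight = 3.
  m = 101 → c = 010111, weight = 4.
  m = 011 → c = 010000, weight = 1.
  m = 111 → c = 110110, weight = 4.
Tally weights:
  weight 0: 1 codewords.
  weight 1: 1 codewords.
  weight 2: 1 codewords.
  weight 3: 3 codewords.
  weight 4: 2 codewords.
Minimum distance d = smallest w > 0 with A_w > 0 = 1.
Sanity: Σ A_w = 8 = 2^3 = 8 ✓.


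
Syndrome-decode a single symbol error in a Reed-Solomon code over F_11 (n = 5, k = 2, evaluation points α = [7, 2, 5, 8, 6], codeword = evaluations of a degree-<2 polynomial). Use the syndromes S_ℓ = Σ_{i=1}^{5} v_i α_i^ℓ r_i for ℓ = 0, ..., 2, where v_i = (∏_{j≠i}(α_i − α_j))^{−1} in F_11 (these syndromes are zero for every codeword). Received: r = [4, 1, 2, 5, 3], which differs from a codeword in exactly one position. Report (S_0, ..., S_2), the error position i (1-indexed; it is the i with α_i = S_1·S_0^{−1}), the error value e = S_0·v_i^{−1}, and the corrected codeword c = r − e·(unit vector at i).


S = (3, 6, 1), error at position 2, error magnitude e = 2, c = [4, 10, 2, 5, 3].

Step 1: column multipliers v_i = (∏_{j≠i}(α_i − α_j))^{−1} mod 11.
  i = 1 (α = 7): (7−2)(7−5)(7−8)(7−6) = 5·2·(−1)·1 = −10 ≡ 1, so v_1 = 1^{−1} = 1 (mod 11).
  i = 2 (α = 2): (2−7)(2−5)(2−8)(2−6) = (−5)·(−3)·(−6)·(−4) = 360 ≡ 8, so v_2 = 8^{−1} = 7 (mod 11).
  i = 3 (α = 5): (5−7)(5−2)(5−8)(5−6) = (−2)·3·(−3)·(−1) = −18 ≡ 4, so v_3 = 4^{−1} = 3 (mod 11).
  i = 4 (α = 8): (8−7)(8−2)(8−5)(8−6) = 1·6·3·2 = 36 ≡ 3, so v_4 = 3^{−1} = 4 (mod 11).
  i = 5 (α = 6): (6−7)(6−2)(6−5)(6−8) = (−1)·4·1·(−2) = 8 ≡ 8, so v_5 = 8^{−1} = 7 (mod 11).
  v = [1, 7, 3, 4, 7].
Step 2: syndromes of r = [4, 1, 2, 5, 3] (all sums mod 11).
  S_0 = Σ v_i r_i = 1·4 + 7·1 + 3·2 + 4·5 + 7·3 = 58 ≡ 3.
  S_1 = Σ v_i α_i r_i = 1·7·4 + 7·2·1 + 3·5·2 + 4·8·5 + 7·6·3 = 358 ≡ 6.
  α_i^2 mod 11 = [5, 4, 3, 9, 3].
  S_2 = Σ v_i α_i^2 r_i = 1·5·4 + 7·4·1 + 3·3·2 + 4·9·5 + 7·3·3 = 309 ≡ 1.
  S = (3, 6, 1) ≠ 0, so r is not a codeword (an error is present).
Step 3: locate the error. For a single error e at position i, S_ℓ = v_i·e·α_i^ℓ, so α_err = S_1/S_0.
  S_0^{−1} = 3^{−1} = 4 (mod 11), so α_err = 6·4 = 24 ≡ 2 = α_2. Error position i = 2.
  Consistency check: S_2/S_1 = 1·2 = 2 ≡ 2 = α_err ✓ (single-error assumption holds).
Step 4: error magnitude e = S_0/v_2 = S_0·∏_{j≠2}(α_2 − α_j) = 3·8 = 24 ≡ 2 (mod 11).
Step 5: correct position 2: c_2 = r_2 − e = 1 − 2 ≡ 10 (mod 11). Hence c = [4, 10, 2, 5, 3].
  Check: interpolating c through the α_i gives m(x) = 8 + 1·x (degree < 2) with m(α_i) = c_i for every i, so c is indeed a codeword.


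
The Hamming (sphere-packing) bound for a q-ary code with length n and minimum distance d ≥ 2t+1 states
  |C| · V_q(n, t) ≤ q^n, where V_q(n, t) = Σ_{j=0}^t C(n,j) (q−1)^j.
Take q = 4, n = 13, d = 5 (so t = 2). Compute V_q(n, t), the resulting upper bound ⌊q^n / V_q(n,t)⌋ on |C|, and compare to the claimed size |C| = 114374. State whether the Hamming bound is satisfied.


V_q(n, t) = 742, q^n = 67108864, Hamming bound = 90443, |C| = 114374 > bound (violated).

Step 1: Compute V_q(n, t) = Σ_{j=0}^2 C(n, j) (q−1)^j.
  j = 0: C(13,0)·(3)^0 = 1·1 = 1.
  j = 1: C(13,1)·(3)^1 = 13·3 = 39.
  j = 2: C(13,2)·(3)^2 = 78·9 = 702.
  V_q(n, t) = 1 + 39 + 702 = 742.
Step 2: q^n = 4^13 = 67108864.
Step 3: Hamming bound ⌊q^n / V_q(n,t)⌋ = ⌊67108864/742⌋ = 90443.
Step 4: Compare |C| = 114374 to 90443: violated.
The claimed |C| lies above the Hamming bound, so no 4-ary code of length 13 with d ≥ 5 can have 114374 codewords.


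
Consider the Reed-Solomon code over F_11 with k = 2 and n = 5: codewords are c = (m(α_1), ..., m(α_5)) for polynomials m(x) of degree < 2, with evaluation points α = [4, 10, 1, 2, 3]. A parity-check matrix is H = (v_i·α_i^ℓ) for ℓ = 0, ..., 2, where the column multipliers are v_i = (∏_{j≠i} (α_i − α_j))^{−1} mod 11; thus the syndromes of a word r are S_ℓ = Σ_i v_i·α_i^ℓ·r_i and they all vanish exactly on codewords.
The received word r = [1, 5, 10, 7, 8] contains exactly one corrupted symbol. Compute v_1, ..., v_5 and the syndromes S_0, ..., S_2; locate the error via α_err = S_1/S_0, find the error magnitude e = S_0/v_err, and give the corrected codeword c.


S = (5, 4, 1), error at position 5, error magnitude e = 4, c = [1, 5, 10, 7, 4].

Step 1: column multipliers v_i = (∏_{j≠i}(α_i − α_j))^{−1} mod 11.
  i = 1 (α = 4): (4−10)(4−1)(4−2)(4−3) = (−6)·3·2·1 = −36 ≡ 8, so v_1 = 8^{−1} = 7 (mod 11).
  i = 2 (α = 10): (10−4)(10−1)(10−2)(10−3) = 6·9·8·7 = 3024 ≡ 10, so v_2 = 10^{−1} = 10 (mod 11).
  i = 3 (α = 1): (1−4)(1−10)(1−2)(1−3) = (−3)·(−9)·(−1)·(−2) = 54 ≡ 10, so v_3 = 10^{−1} = 10 (mod 11).
  i = 4 (α = 2): (2−4)(2−10)(2−1)(2−3) = (−2)·(−8)·1·(−1) = −16 ≡ 6, so v_4 = 6^{−1} = 2 (mod 11).
  i = 5 (α = 3): (3−4)(3−10)(3−1)(3−2) = (−1)·(−7)·2·1 = 14 ≡ 3, so v_5 = 3^{−1} = 4 (mod 11).
  v = [7, 10, 10, 2, 4].
Step 2: syndromes of r = [1, 5, 10, 7, 8] (all sums mod 11).
  S_0 = Σ v_i r_i = 7·1 + 10·5 + 10·10 + 2·7 + 4·8 = 203 ≡ 5.
  S_1 = Σ v_i α_i r_i = 7·4·1 + 10·10·5 + 10·1·10 + 2·2·7 + 4·3·8 = 752 ≡ 4.
  α_i^2 mod 11 = [5, 1, 1, 4, 9].
  S_2 = Σ v_i α_i^2 r_i = 7·5·1 + 10·1·5 + 10·1·10 + 2·4·7 + 4·9·8 = 529 ≡ 1.
  S = (5, 4, 1) ≠ 0, so r is not a codeword (an error is present).
Step 3: locate the error. For a single error e at position i, S_ℓ = v_i·e·α_i^ℓ, so α_err = S_1/S_0.
  S_0^{−1} = 5^{−1} = 9 (mod 11), so α_err = 4·9 = 36 ≡ 3 = α_5. Error position i = 5.
  Consistency check: S_2/S_1 = 1·3 = 3 ≡ 3 = α_err ✓ (single-error assumption holds).
Step 4: error magnitude e = S_0/v_5 = S_0·∏_{j≠5}(α_5 − α_j) = 5·3 = 15 ≡ 4 (mod 11).
Step 5: correct position 5: c_5 = r_5 − e = 8 − 4 ≡ 4 (mod 11). Hence c = [1, 5, 10, 7, 4].
  Check: interpolating c through the α_i gives m(x) = 2 + 8·x (degree < 2) with m(α_i) = c_i for every i, so c is indeed a codeword.


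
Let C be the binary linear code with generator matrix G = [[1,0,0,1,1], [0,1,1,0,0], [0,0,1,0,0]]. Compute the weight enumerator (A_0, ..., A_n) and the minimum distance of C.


Weight distribution: A_0 = 1, A_1 = 2, A_2 = 1, A_3 = 1, A_4 = 2, A_5 = 1. Minimum distance d = 1.

Enumerate all 2^3 = 8 messages m ∈ F_2^3.
For each, compute codeword c = mG in F_2^5, then tally its weight.
  m = 000 → c = 00000, weight = 0.
  m = 100 → c = 10011, weight = 3.
  m = 010 → c = 01100, weight = 2.
  m = 110 → c = 11111, weight = 5.
  m = 001 → c = 00100, weight = 1.
  m = 101 → c = 10111, weight = 4.
  m = 011 → c = 01000, weight = 1.
  m = 111 → c = 11011, weight = 4.
Tally weights:
  weight 0: 1 codewords.
  weight 1: 2 codewords.
  weight 2: 1 codewords.
  weight 3: 1 codewords.
  weight 4: 2 codewords.
  weight 5: 1 codewords.
Minimum distance d = smallest w > 0 with A_w > 0 = 1.
Sanity: Σ A_w = 8 = 2^3 = 8 ✓.


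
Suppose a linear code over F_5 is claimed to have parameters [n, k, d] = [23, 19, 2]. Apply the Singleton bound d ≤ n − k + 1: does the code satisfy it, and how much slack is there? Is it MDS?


Singleton RHS = n − k + 1 = 5, slack = 3, bound satisfied, not MDS.

Singleton bound: d ≤ n − k + 1.
Here n = 23, k = 19, so n − k + 1 = 5.
Given d = 2, check d ≤ 5: YES.
Slack = (n − k + 1) − d = 3.
The code is NOT MDS (slack = 3 > 0).
Description: the claimed parameters are [23, 19, 2]_5; such a code would be non-MDS.


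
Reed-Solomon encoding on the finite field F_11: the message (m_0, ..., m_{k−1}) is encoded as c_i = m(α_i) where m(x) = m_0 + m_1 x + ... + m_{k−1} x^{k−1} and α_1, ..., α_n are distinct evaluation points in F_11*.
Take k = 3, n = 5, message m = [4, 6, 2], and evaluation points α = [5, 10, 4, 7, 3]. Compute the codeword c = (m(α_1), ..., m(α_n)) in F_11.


c = [7, 0, 5, 1, 7]

Message polynomial: m(x) = 4 + 6·x + 2·x^2 (mod 11).
For each evaluation point α_i, compute m(α_i) mod 11:
  α_1 = 5: Horner steps 2 → 5 → 7, so m(5) = 7.
  α_2 = 10: Horner steps 2 → 4 → 0, so m(10) = 0.
  α_3 = 4: Horner steps 2 → 3 → 5, so m(4) = 5.
  α_4 = 7: Horner steps 2 → 9 → 1, so m(7) = 1.
  α_5 = 3: Horner steps 2 → 1 → 7, so m(3) = 7.
Codeword c = [7, 0, 5, 1, 7] ∈ F_11^5.


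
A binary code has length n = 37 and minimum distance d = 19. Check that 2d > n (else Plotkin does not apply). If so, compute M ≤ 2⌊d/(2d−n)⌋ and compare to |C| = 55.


Plotkin bound M ≤ 38; given |C| = 55 > bound (violated).

Check applicability: 2d = 38, n = 37.
2d − n = 1 > 0, so Plotkin applies.
Compute d/(2d−n) = 19/1 ≈ 19.0000.
⌊d/(2d−n)⌋ = 19.
Plotkin bound: M ≤ 2·19 = 38.
Given |C| = 55, check: VIOLATED.
This |C| is above the Plotkin bound, so no binary code with n = 37, d = 19 and 55 codewords exists.


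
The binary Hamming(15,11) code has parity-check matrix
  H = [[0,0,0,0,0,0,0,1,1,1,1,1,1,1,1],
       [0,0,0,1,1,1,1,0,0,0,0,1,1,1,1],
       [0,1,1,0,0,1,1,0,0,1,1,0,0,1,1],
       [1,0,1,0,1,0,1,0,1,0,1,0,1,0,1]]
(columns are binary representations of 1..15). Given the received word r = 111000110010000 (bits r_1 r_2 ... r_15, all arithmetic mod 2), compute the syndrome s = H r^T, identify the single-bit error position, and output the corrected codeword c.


s = (0, 1, 0, 0)^T, error position = 4, corrected codeword c = 111100110010000

Compute s = H r^T mod 2 one row at a time:
  s_1 = 1 + 0 + 0 + 1 + 0 + 0 + 0 + 0 = 2 ≡ 0 (mod 2).
  s_2 = 0 + 0 + 0 + 1 + 0 + 0 + 0 + 0 = 1 ≡ 1 (mod 2).
  s_3 = 1 + 1 + 0 + 1 + 0 + 1 + 0 + 0 = 4 ≡ 0 (mod 2).
  s_4 = 1 + 1 + 0 + 1 + 0 + 1 + 0 + 0 = 4 ≡ 0 (mod 2).
s = (0, 1, 0, 0)^T — this equals column 4 of H (binary 0100), so error is at position 4.
Correct: flip bit 4 of r = 111000110010000 to get c = 111100110010000.


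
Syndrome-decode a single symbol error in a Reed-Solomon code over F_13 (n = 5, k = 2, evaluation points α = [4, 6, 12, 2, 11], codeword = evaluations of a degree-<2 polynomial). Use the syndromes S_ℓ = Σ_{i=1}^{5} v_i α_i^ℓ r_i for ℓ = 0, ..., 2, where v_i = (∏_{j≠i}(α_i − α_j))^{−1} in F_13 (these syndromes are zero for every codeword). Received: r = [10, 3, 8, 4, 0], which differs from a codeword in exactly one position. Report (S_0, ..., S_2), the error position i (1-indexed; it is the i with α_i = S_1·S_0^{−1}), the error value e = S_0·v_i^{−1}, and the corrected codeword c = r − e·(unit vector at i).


S = (6, 1, 11), error at position 5, error magnitude e = 8, c = [10, 3, 8, 4, 5].

Step 1: column multipliers v_i = (∏_{j≠i}(α_i − α_j))^{−1} mod 13.
  i = 1 (α = 4): (4−6)(4−12)(4−2)(4−11) = (−2)·(−8)·2·(−7) = −224 ≡ 10, so v_1 = 10^{−1} = 4 (mod 13).
  i = 2 (α = 6): (6−4)(6−12)(6−2)(6−11) = 2·(−6)·4·(−5) = 240 ≡ 6, so v_2 = 6^{−1} = 11 (mod 13).
  i = 3 (α = 12): (12−4)(12−6)(12−2)(12−11) = 8·6·10·1 = 480 ≡ 12, so v_3 = 12^{−1} = 12 (mod 13).
  i = 4 (α = 2): (2−4)(2−6)(2−12)(2−11) = (−2)·(−4)·(−10)·(−9) = 720 ≡ 5, so v_4 = 5^{−1} = 8 (mod 13).
  i = 5 (α = 11): (11−4)(11−6)(11−12)(11−2) = 7·5·(−1)·9 = −315 ≡ 10, so v_5 = 10^{−1} = 4 (mod 13).
  v = [4, 11, 12, 8, 4].
Step 2: syndromes of r = [10, 3, 8, 4, 0] (all sums mod 13).
  S_0 = Σ v_i r_i = 4·10 + 11·3 + 12·8 + 8·4 + 4·0 = 201 ≡ 6.
  S_1 = Σ v_i α_i r_i = 4·4·10 + 11·6·3 + 12·12·8 + 8·2·4 + 4·11·0 = 1574 ≡ 1.
  α_i^2 mod 13 = [3, 10, 1, 4, 4].
  S_2 = Σ v_i α_i^2 r_i = 4·3·10 + 11·10·3 + 12·1·8 + 8·4·4 + 4·4·0 = 674 ≡ 11.
  S = (6, 1, 11) ≠ 0, so r is not a codeword (an error is present).
Step 3: locate the error. For a single error e at position i, S_ℓ = v_i·e·α_i^ℓ, so α_err = S_1/S_0.
  S_0^{−1} = 6^{−1} = 11 (mod 13), so α_err = 1·11 = 11 ≡ 11 = α_5. Error position i = 5.
  Consistency check: S_2/S_1 = 11·1 = 11 ≡ 11 = α_err ✓ (single-error assumption holds).
Step 4: error magnitude e = S_0/v_5 = S_0·∏_{j≠5}(α_5 − α_j) = 6·10 = 60 ≡ 8 (mod 13).
Step 5: correct position 5: c_5 = r_5 − e = 0 − 8 ≡ 5 (mod 13). Hence c = [10, 3, 8, 4, 5].
  Check: interpolating c through the α_i gives m(x) = 11 + 3·x (degree < 2) with m(α_i) = c_i for every i, so c is indeed a codeword.


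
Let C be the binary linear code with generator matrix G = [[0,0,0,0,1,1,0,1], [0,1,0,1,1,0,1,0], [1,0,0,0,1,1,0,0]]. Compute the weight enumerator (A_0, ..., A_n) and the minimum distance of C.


Weight distribution: A_0 = 1, A_2 = 1, A_3 = 2, A_4 = 1, A_5 = 2, A_6 = 1. Minimum distance d = 2.

Enumerate all 2^3 = 8 messages m ∈ F_2^3.
For each, compute codeword c = mG in F_2^8, then tally its weight.
  m = 000 → c = 00000000, weight = 0.
  m = 100 → c = 00001101, weight = 3.
  m = 010 → c = 01011010, weight = 4.
  m = 110 → c = 01010111, weight = 5.
  m = 001 → c = 10001100, weight = 3.
  m = 101 → c = 10000001, weight = 2.
  m = 011 → c = 11010110, weight = 5.
  m = 111 → c = 11011011, weight = 6.
Tally weights:
  weight 0: 1 codewords.
  weight 2: 1 codewords.
  weight 3: 2 codewords.
  weight 4: 1 codewords.
  weight 5: 2 codewords.
  weight 6: 1 codewords.
Minimum distance d = smallest w > 0 with A_w > 0 = 2.
Sanity: Σ A_w = 8 = 2^3 = 8 ✓.


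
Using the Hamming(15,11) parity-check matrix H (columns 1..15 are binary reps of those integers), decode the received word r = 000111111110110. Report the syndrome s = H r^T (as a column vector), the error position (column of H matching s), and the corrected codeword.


s = (0, 0, 1, 1)^T, error position = 3, corrected codeword c = 001111111110110

Compute s = H r^T mod 2 one row at a time:
  s_1 = 1 + 1 + 1 + 1 + 0 + 1 + 1 + 0 = 6 ≡ 0 (mod 2).
  s_2 = 1 + 1 + 1 + 1 + 0 + 1 + 1 + 0 = 6 ≡ 0 (mod 2).
  s_3 = 0 + 0 + 1 + 1 + 1 + 1 + 1 + 0 = 5 ≡ 1 (mod 2).
  s_4 = 0 + 0 + 1 + 1 + 1 + 1 + 1 + 0 = 5 ≡ 1 (mod 2).
s = (0, 0, 1, 1)^T — this equals column 3 of H (binary 0011), so error is at position 3.
Correct: flip bit 3 of r = 000111111110110 to get c = 001111111110110.


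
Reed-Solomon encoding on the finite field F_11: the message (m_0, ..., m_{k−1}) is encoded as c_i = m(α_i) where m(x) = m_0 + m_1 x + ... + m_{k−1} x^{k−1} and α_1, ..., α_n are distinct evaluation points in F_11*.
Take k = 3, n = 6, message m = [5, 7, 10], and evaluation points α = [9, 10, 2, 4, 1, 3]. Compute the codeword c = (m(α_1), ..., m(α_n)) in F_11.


c = [9, 8, 4, 6, 0, 6]

Message polynomial: m(x) = 5 + 7·x + 10·x^2 (mod 11).
For each evaluation point α_i, compute m(α_i) mod 11:
  α_1 = 9: Horner steps 10 → 9 → 9, so m(9) = 9.
  α_2 = 10: Horner steps 10 → 8 → 8, so m(10) = 8.
  α_3 = 2: Horner steps 10 → 5 → 4, so m(2) = 4.
  α_4 = 4: Horner steps 10 → 3 → 6, so m(4) = 6.
  α_5 = 1: Horner steps 10 → 6 → 0, so m(1) = 0.
  α_6 = 3: Horner steps 10 → 4 → 6, so m(3) = 6.
Codeword c = [9, 8, 4, 6, 0, 6] ∈ F_11^6.


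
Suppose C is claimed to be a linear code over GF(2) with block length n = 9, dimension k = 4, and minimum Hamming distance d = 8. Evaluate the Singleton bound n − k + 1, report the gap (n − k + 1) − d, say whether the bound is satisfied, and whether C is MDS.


Singleton RHS = n − k + 1 = 6, slack = -2, bound violated (no such code; not MDS).

Singleton bound: d ≤ n − k + 1.
Here n = 9, k = 4, so n − k + 1 = 6.
Given d = 8, check d ≤ 6: NO.
Slack = (n − k + 1) − d = -2.
The slack is negative: d = 8 exceeds n − k + 1 = 6 by 2, so the Singleton bound is violated and no linear [9, 4, 8]_2 code can exist. In particular it is not MDS (MDS requires d = n − k + 1 exactly).
Description: the claimed parameters are [9, 4, 8]_2; such a code would be impossible (violates the Singleton bound).
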